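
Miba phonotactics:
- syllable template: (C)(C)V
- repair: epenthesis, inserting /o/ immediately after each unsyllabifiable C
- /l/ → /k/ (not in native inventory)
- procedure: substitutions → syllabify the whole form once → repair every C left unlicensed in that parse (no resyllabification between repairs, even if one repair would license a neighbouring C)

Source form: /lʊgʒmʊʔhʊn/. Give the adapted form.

Substitution: /l/ → /k/, giving /kʊgʒmʊʔhʊn/.
Syllabifying with onset maximization leaves /g/, /n/ stranded (no codas are permitted; onsets may contain at most 2 consonants).
Epenthesis after each stranded consonant: /g/ → /go/, /n/ → /no/.

kʊgoʒmʊʔhʊno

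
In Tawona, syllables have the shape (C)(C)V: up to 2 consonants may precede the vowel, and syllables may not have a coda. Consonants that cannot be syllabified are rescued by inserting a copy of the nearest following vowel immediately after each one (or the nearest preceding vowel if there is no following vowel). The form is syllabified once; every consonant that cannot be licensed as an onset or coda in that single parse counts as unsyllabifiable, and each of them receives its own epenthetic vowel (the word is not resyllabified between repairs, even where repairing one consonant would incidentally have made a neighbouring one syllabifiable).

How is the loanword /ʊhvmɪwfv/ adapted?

ʊhɪvmɪwɪfɪvɪ

The consonants /h/, /w/, /f/, /v/ cannot be parsed into a legal (C)(C)V syllable (no codas are permitted; onsets may contain at most 2 consonants).
Inserting the epenthetic vowel yields /h/ → /hɪ/, /w/ → /wɪ/, /f/ → /fɪ/, /v/ → /vɪ/.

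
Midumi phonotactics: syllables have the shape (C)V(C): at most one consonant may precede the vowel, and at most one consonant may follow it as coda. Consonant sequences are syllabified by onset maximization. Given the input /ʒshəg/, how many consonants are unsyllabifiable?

The consonants /ʒ/, /s/ cannot be parsed into a legal (C)V(C) syllable (at most one coda consonant is licensed; onsets are limited to one consonant).

2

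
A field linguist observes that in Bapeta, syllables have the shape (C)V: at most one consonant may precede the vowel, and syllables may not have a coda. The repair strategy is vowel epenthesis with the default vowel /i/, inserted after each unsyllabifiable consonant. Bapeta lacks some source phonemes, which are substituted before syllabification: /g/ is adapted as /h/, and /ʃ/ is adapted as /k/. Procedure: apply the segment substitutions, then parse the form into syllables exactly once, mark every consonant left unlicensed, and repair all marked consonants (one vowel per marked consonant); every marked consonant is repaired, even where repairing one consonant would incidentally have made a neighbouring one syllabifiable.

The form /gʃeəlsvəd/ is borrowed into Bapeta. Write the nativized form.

hikeəlisivədi

Substitution: /g/ → /h/, /ʃ/ → /k/, giving /hkeəlsvəd/.
Under (C)V, the unsyllabifiable consonants are /h/, /l/, /s/, /d/ (no codas are permitted; onsets are limited to one consonant).
Each unlicensed consonant becomes the onset of a new syllable: /h/ → /hi/, /l/ → /li/, /s/ → /si/, /d/ → /di/.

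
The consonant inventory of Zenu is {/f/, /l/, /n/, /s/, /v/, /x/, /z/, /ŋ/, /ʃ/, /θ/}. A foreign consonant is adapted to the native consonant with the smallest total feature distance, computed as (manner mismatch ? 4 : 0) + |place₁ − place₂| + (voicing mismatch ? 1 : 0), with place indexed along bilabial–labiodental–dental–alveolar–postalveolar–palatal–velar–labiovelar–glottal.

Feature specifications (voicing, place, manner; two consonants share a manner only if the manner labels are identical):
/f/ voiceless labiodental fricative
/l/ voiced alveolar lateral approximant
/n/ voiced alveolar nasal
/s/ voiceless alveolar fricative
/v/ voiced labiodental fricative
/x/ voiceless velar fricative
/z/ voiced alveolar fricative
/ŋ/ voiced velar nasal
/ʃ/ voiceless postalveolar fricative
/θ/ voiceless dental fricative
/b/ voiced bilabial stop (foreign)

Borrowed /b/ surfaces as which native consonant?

v

/v/ is closest: manner differs (stop→fricative, +4), place distance 1 (bilabial→labiodental), same voicing; total 5. Next closest is /f/ at distance 6.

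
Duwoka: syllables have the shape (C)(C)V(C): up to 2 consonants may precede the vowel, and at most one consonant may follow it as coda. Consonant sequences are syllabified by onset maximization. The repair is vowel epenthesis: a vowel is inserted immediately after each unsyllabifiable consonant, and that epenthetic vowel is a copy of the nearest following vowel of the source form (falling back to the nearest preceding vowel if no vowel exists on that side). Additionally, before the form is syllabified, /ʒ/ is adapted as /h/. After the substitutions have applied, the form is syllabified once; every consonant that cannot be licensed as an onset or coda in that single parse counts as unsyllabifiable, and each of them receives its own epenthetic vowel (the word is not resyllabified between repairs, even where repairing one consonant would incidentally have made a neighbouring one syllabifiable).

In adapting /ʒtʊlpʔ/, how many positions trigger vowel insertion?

After substitution the input is /htʊlpʔ/.
The unsyllabifiable consonants are /p/, /ʔ/; each receives one epenthetic vowel.

2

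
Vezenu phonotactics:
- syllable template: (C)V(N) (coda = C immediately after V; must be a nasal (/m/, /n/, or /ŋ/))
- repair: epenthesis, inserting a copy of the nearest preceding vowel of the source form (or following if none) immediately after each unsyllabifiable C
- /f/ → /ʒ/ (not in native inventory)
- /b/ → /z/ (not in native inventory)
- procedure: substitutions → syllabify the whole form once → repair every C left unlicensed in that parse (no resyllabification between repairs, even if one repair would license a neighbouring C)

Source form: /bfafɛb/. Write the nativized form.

Substitution: /b/ → /z/, /f/ → /ʒ/, giving /zʒaʒɛz/.
The consonants /z/, /z/ cannot be parsed into a legal (C)V(N) syllable (only a nasal (/m/, /n/, or /ŋ/) is licensed in coda position; onsets are limited to one consonant).
Epenthesis after each stranded consonant: /z/ → /za/, /z/ → /zɛ/.

zaʒaʒɛzɛ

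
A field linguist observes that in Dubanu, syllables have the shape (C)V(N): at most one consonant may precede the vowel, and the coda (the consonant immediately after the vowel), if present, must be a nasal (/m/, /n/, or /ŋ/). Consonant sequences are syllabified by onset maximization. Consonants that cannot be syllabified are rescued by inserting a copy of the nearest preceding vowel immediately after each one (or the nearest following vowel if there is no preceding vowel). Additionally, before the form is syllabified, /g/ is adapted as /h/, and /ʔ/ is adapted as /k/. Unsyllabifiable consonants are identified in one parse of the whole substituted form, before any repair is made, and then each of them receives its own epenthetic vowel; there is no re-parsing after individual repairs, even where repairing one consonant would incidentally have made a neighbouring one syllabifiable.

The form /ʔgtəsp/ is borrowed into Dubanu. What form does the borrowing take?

kəhətəsəpə

Substitution: /ʔ/ → /k/, /g/ → /h/, giving /khtəsp/.
Under (C)V(N), the unsyllabifiable consonants are /k/, /h/, /s/, /p/ (only a nasal (/m/, /n/, or /ŋ/) is licensed in coda position; onsets are limited to one consonant).
Epenthesis after each stranded consonant: /k/ → /kə/, /h/ → /hə/, /s/ → /sə/, /p/ → /pə/.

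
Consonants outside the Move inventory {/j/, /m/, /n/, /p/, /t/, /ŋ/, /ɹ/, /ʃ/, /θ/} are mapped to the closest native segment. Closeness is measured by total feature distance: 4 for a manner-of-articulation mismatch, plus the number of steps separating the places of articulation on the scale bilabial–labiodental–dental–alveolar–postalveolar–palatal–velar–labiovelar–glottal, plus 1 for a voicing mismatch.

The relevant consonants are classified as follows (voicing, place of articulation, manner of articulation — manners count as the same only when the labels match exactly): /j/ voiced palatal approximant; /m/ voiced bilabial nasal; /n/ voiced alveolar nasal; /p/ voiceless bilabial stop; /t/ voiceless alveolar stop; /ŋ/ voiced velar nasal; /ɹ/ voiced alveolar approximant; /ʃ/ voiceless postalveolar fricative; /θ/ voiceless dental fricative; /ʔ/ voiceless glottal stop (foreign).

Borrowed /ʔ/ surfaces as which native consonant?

t

/t/ is closest: same manner (stop), place distance 5 (glottal→alveolar), same voicing; total 5. Next closest is /ŋ/ at distance 7.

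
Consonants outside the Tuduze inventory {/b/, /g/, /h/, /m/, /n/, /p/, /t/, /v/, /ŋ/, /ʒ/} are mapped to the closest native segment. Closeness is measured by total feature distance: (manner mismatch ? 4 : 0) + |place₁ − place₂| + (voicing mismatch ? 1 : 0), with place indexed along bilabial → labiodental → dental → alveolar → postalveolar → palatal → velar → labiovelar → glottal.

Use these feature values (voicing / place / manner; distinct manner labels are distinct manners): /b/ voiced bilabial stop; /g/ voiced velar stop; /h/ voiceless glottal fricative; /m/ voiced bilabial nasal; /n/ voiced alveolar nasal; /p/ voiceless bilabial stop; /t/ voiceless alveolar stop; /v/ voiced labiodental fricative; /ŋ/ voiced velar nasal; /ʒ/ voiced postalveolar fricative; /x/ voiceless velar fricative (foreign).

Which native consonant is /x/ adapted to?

/h/ is closest: same manner (fricative), place distance 2 (velar→glottal), same voicing; total 2. Next closest is /ʒ/ at distance 3.

h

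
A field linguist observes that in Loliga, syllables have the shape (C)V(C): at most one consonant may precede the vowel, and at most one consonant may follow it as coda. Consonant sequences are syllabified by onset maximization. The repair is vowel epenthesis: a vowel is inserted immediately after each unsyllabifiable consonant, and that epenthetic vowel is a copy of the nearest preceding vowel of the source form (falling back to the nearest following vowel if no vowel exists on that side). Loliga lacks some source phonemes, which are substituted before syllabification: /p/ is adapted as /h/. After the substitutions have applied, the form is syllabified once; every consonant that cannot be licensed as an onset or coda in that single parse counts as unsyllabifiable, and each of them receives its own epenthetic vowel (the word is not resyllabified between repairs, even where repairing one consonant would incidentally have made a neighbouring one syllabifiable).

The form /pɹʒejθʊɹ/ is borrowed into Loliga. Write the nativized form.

heɹeʒejθʊɹ

Substitution: /p/ → /h/, giving /hɹʒejθʊɹ/.
The consonants /h/, /ɹ/ cannot be parsed into a legal (C)V(C) syllable (at most one coda consonant is licensed; onsets are limited to one consonant).
Epenthesis after each stranded consonant: /h/ → /he/, /ɹ/ → /ɹe/.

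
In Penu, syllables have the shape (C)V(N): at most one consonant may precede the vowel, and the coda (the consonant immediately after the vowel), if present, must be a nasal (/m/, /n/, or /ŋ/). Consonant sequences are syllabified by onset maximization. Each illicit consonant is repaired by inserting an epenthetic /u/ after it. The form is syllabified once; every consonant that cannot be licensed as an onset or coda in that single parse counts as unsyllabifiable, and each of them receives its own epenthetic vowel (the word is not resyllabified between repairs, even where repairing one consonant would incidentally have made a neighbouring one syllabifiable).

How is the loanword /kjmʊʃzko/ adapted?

The consonants /k/, /j/, /ʃ/, /z/ cannot be parsed into a legal (C)V(N) syllable (only a nasal (/m/, /n/, or /ŋ/) is licensed in coda position; onsets are limited to one consonant).
Epenthesis after each stranded consonant: /k/ → /ku/, /j/ → /ju/, /ʃ/ → /ʃu/, /z/ → /zu/.

kujumʊʃuzuko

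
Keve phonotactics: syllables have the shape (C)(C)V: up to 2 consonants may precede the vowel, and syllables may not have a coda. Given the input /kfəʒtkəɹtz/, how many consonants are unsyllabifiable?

4

Syllabifying with onset maximization leaves /ʒ/, /ɹ/, /t/, /z/ stranded (no codas are permitted; onsets may contain at most 2 consonants).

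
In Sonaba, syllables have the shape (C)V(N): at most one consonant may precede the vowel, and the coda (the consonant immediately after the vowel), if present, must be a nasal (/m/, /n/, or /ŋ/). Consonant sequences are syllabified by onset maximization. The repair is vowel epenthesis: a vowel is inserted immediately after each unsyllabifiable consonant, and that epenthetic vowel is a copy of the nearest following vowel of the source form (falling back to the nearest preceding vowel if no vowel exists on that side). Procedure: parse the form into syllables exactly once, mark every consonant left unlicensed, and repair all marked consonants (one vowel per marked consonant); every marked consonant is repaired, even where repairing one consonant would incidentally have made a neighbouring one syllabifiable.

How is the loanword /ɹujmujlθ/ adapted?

ɹujumujuluθu

Syllabifying with onset maximization leaves /j/, /j/, /l/, /θ/ stranded (only a nasal (/m/, /n/, or /ŋ/) is licensed in coda position; onsets are limited to one consonant).
Epenthesis after each stranded consonant: /j/ → /ju/, /j/ → /ju/, /l/ → /lu/, /θ/ → /θu/.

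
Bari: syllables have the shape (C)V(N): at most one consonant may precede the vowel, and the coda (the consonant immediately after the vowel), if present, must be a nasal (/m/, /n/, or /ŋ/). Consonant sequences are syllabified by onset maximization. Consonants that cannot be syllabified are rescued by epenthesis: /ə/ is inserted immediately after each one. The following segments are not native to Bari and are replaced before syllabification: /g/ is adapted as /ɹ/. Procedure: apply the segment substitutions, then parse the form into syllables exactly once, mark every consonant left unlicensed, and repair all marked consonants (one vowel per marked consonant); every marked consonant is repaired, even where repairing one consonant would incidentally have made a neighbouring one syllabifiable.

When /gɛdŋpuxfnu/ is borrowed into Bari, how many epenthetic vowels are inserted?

4

After substitution the input is /ɹɛdŋpuxfnu/.
The unsyllabifiable consonants are /d/, /ŋ/, /x/, /f/; each receives one epenthetic vowel.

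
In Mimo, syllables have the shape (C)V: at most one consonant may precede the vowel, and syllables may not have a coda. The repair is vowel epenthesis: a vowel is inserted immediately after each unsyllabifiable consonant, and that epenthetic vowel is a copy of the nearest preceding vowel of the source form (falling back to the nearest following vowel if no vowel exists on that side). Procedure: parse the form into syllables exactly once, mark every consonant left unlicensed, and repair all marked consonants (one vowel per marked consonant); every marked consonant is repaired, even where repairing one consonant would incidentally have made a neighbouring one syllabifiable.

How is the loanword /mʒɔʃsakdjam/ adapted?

mɔʒɔʃɔsakadajama

The consonants /m/, /ʃ/, /k/, /d/, /m/ cannot be parsed into a legal (C)V syllable (no codas are permitted; onsets are limited to one consonant).
Inserting the epenthetic vowel yields /m/ → /mɔ/, /ʃ/ → /ʃɔ/, /k/ → /ka/, /d/ → /da/, /m/ → /ma/.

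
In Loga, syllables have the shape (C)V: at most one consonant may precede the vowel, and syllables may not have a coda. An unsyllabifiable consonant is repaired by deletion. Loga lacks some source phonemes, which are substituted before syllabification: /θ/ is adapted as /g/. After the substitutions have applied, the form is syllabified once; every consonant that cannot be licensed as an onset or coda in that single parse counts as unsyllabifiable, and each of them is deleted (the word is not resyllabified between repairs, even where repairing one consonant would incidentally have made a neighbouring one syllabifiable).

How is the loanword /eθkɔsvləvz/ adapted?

Substitution: /θ/ → /g/, giving /egkɔsvləvz/.
The consonants /g/, /s/, /v/, /v/, /z/ cannot be parsed into a legal (C)V syllable (no codas are permitted; onsets are limited to one consonant).
Deleting the stranded consonants removes /g/, /s/, /v/, /v/, /z/.

ekɔlə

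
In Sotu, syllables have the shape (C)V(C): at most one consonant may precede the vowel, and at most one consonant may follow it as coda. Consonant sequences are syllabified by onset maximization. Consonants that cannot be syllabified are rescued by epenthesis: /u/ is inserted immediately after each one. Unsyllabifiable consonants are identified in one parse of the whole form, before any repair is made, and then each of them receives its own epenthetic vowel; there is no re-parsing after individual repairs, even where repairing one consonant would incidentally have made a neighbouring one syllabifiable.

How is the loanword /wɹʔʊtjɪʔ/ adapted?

wuɹuʔʊtjɪʔ

Syllabifying with onset maximization leaves /w/, /ɹ/ stranded (at most one coda consonant is licensed; onsets are limited to one consonant).
Epenthesis after each stranded consonant: /w/ → /wu/, /ɹ/ → /ɹu/.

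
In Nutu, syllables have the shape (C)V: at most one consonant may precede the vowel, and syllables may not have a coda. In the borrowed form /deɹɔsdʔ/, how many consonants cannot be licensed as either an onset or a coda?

Under (C)V, the unsyllabifiable consonants are /s/, /d/, /ʔ/ (no codas are permitted; onsets are limited to one consonant).

3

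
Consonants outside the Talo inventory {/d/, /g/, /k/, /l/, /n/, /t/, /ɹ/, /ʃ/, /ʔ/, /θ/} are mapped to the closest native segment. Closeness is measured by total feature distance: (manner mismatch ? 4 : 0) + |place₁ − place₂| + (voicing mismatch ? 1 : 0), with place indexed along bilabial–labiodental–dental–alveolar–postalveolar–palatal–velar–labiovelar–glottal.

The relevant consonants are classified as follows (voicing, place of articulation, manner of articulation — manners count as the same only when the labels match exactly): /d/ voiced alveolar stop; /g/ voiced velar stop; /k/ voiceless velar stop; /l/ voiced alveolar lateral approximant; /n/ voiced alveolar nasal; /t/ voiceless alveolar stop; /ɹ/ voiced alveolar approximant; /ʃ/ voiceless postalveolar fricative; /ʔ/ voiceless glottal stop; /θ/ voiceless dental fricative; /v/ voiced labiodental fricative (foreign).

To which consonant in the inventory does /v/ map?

/θ/ is closest: same manner (fricative), place distance 1 (labiodental→dental), voicing differs (+1); total 2. Next closest is /ʃ/ at distance 4.

θ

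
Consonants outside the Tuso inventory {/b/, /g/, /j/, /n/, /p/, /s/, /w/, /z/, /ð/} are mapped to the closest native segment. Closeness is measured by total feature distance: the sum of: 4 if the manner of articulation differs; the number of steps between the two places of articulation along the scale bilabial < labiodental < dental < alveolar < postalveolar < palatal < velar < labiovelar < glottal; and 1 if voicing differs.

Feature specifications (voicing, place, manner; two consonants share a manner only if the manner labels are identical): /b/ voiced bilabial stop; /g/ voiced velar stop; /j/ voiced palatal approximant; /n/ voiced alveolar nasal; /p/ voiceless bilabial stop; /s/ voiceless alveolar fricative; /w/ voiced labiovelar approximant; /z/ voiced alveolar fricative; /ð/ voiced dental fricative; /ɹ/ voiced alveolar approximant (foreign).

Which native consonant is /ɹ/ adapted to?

/j/ is closest: same manner (approximant), place distance 2 (alveolar→palatal), same voicing; total 2. Next closest is /n/ at distance 4.

j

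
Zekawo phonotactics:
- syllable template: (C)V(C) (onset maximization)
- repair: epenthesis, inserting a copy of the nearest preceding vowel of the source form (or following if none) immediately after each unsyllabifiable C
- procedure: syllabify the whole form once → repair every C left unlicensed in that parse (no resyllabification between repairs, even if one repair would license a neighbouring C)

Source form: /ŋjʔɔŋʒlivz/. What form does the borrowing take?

ŋɔjɔʔɔŋʒɔlivzi

Syllabifying with onset maximization leaves /ŋ/, /j/, /ʒ/, /z/ stranded (at most one coda consonant is licensed; onsets are limited to one consonant).
Each unlicensed consonant becomes the onset of a new syllable: /ŋ/ → /ŋɔ/, /j/ → /jɔ/, /ʒ/ → /ʒɔ/, /z/ → /zi/.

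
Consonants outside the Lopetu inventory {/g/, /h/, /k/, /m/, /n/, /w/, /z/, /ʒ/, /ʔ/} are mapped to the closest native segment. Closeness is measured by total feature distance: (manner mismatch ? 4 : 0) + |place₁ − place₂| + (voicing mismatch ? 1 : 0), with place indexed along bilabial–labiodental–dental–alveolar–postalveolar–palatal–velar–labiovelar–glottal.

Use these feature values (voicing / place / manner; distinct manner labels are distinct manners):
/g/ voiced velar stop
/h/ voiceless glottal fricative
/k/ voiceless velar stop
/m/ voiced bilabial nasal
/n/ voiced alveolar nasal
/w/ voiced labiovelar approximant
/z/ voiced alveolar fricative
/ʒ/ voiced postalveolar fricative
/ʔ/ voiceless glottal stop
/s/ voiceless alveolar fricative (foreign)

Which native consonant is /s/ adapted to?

z

/z/ is closest: same manner (fricative), place distance 0 (alveolar→alveolar), voicing differs (+1); total 1. Next closest is /ʒ/ at distance 2.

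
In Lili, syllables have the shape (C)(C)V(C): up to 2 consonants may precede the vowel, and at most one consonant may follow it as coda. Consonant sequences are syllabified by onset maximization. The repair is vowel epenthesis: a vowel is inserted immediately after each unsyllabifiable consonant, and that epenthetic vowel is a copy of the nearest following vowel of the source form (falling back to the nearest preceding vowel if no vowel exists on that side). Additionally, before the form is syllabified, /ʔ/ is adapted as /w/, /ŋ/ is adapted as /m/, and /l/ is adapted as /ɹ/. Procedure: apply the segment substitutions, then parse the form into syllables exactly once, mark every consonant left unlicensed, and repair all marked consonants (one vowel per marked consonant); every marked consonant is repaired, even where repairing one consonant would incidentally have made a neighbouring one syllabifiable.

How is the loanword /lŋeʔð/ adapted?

ɹmewðe

Substitution: /l/ → /ɹ/, /ŋ/ → /m/, /ʔ/ → /w/, giving /ɹmewð/.
Syllabifying with onset maximization leaves /ð/ stranded (at most one coda consonant is licensed; onsets may contain at most 2 consonants).
Each unlicensed consonant becomes the onset of a new syllable: /ð/ → /ðe/.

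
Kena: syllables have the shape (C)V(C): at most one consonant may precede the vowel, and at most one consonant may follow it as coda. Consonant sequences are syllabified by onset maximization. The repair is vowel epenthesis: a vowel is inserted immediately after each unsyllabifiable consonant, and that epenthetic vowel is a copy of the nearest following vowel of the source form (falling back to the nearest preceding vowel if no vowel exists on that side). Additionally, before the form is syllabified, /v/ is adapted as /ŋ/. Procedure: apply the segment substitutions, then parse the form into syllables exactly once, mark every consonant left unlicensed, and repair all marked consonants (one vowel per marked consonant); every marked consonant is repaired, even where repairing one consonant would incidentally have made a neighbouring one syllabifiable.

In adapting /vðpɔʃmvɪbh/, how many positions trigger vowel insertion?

After substitution the input is /ŋðpɔʃmŋɪbh/.
The unsyllabifiable consonants are /ŋ/, /ð/, /m/, /h/; each receives one epenthetic vowel.

4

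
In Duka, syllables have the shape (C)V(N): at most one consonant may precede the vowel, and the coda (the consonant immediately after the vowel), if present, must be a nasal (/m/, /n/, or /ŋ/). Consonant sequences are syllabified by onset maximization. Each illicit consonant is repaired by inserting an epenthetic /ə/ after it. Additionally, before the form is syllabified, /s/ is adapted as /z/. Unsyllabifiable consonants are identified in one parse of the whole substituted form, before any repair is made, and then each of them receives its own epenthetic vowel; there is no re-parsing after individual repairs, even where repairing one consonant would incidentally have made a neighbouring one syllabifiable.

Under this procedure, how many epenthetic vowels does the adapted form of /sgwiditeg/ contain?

3

After substitution the input is /zgwiditeg/.
The unsyllabifiable consonants are /z/, /g/, /g/; each receives one epenthetic vowel.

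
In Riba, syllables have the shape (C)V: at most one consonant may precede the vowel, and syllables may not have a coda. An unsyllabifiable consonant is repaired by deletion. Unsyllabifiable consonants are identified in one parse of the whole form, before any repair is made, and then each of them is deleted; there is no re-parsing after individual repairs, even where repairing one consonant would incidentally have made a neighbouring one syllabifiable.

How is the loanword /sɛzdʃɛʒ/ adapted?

Syllabifying with onset maximization leaves /z/, /d/, /ʒ/ stranded (no codas are permitted; onsets are limited to one consonant).
Each unlicensed consonant is deleted: /z/, /d/, /ʒ/.

sɛʃɛ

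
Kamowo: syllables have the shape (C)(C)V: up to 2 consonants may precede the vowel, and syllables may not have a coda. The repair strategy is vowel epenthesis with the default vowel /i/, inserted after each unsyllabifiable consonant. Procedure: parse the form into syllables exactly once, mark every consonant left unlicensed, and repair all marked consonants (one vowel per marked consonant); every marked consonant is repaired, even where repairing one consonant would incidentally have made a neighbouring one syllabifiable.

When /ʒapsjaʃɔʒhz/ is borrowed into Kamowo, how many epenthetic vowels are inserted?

4

The unsyllabifiable consonants are /p/, /ʒ/, /h/, /z/; each receives one epenthetic vowel.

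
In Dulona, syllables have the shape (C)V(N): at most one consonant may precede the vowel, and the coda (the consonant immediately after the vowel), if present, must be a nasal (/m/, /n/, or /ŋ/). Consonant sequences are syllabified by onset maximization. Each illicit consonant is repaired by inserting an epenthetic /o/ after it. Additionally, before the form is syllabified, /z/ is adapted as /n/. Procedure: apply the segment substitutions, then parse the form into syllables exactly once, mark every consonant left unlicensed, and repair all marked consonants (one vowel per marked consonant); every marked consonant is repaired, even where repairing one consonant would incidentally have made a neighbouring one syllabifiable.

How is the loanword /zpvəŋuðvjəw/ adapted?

nopovəŋuðovojəwo

Substitution: /z/ → /n/, giving /npvəŋuðvjəw/.
The consonants /n/, /p/, /ð/, /v/, /w/ cannot be parsed into a legal (C)V(N) syllable (only a nasal (/m/, /n/, or /ŋ/) is licensed in coda position; onsets are limited to one consonant).
Epenthesis after each stranded consonant: /n/ → /no/, /p/ → /po/, /ð/ → /ðo/, /v/ → /vo/, /w/ → /wo/.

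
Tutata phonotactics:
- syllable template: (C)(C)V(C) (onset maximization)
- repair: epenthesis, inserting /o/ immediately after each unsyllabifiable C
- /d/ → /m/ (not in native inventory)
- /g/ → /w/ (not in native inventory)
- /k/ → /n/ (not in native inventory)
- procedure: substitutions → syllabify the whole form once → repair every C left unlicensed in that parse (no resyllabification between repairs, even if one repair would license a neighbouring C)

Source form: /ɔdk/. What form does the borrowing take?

ɔmno

Substitution: /d/ → /m/, /k/ → /n/, giving /ɔmn/.
Under (C)(C)V(C), the unsyllabifiable consonants are /n/ (at most one coda consonant is licensed; onsets may contain at most 2 consonants).
Inserting the epenthetic vowel yields /n/ → /no/.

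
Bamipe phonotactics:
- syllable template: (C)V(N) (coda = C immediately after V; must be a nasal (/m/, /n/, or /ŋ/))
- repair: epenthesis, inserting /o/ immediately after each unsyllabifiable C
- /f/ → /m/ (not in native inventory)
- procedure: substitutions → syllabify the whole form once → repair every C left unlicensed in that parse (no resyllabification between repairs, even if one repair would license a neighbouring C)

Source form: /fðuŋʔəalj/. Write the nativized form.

moðuŋʔəalojo

Substitution: /f/ → /m/, giving /mðuŋʔəalj/.
Under (C)V(N), the unsyllabifiable consonants are /m/, /l/, /j/ (only a nasal (/m/, /n/, or /ŋ/) is licensed in coda position; onsets are limited to one consonant).
Each unlicensed consonant becomes the onset of a new syllable: /m/ → /mo/, /l/ → /lo/, /j/ → /jo/.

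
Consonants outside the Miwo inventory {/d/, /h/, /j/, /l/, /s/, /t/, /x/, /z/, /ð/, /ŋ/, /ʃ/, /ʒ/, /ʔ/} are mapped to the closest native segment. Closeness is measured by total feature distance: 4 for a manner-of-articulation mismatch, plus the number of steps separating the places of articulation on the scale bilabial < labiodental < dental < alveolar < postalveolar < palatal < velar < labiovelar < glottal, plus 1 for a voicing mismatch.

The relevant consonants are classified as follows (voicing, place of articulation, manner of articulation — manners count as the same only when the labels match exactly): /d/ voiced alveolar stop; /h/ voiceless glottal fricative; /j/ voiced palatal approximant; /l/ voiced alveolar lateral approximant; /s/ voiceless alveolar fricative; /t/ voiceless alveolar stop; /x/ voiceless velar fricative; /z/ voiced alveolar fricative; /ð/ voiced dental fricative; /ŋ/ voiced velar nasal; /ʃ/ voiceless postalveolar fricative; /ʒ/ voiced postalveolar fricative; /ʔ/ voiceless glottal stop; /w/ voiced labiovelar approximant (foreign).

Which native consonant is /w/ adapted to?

j

/j/ is closest: same manner (approximant), place distance 2 (labiovelar→palatal), same voicing; total 2. Next closest is /ŋ/ at distance 5.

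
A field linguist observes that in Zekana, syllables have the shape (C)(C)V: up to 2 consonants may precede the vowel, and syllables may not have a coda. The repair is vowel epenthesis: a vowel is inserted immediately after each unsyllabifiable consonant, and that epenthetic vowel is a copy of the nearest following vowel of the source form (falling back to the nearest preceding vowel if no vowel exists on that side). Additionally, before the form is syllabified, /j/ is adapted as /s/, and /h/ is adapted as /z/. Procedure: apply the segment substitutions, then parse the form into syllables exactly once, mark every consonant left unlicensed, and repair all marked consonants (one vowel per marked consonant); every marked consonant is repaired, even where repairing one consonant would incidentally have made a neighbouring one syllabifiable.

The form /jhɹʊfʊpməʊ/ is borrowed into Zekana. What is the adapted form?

sʊzɹʊfʊpməʊ

Substitution: /j/ → /s/, /h/ → /z/, giving /szɹʊfʊpməʊ/.
The consonants /s/ cannot be parsed into a legal (C)(C)V syllable (no codas are permitted; onsets may contain at most 2 consonants).
Each unlicensed consonant becomes the onset of a new syllable: /s/ → /sʊ/.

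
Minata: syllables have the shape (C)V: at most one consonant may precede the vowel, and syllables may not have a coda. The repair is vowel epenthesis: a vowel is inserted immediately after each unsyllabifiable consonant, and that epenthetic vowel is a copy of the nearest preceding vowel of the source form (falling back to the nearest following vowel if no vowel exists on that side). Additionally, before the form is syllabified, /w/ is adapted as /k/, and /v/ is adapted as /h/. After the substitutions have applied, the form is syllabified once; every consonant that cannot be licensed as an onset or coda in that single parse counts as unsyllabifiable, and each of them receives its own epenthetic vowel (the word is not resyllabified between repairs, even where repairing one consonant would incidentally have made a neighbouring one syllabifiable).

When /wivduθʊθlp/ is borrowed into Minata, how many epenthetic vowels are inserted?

After substitution the input is /kihduθʊθlp/.
The unsyllabifiable consonants are /h/, /θ/, /l/, /p/; each receives one epenthetic vowel.

4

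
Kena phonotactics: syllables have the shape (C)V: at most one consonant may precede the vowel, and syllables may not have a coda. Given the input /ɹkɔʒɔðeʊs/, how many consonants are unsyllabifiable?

The consonants /ɹ/, /s/ cannot be parsed into a legal (C)V syllable (no codas are permitted; onsets are limited to one consonant).

2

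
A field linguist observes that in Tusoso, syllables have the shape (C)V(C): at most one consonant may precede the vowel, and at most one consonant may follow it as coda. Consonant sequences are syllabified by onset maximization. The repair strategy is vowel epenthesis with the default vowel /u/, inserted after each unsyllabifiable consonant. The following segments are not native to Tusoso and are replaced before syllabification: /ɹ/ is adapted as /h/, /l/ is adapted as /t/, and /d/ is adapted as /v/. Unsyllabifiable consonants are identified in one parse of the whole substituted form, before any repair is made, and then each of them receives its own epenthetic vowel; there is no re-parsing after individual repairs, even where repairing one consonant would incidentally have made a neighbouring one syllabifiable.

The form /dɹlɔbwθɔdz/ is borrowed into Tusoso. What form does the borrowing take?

Substitution: /d/ → /v/, /ɹ/ → /h/, /l/ → /t/, giving /vhtɔbwθɔvz/.
The consonants /v/, /h/, /w/, /z/ cannot be parsed into a legal (C)V(C) syllable (at most one coda consonant is licensed; onsets are limited to one consonant).
Epenthesis after each stranded consonant: /v/ → /vu/, /h/ → /hu/, /w/ → /wu/, /z/ → /zu/.

vuhutɔbwuθɔvzu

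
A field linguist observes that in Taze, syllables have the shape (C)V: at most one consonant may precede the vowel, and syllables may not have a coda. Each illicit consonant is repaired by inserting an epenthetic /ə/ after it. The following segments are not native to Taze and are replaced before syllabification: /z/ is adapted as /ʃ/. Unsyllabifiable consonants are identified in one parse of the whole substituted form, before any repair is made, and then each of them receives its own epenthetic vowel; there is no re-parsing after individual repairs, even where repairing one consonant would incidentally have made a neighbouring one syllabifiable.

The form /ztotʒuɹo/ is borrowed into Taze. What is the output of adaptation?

ʃətotəʒuɹo

Substitution: /z/ → /ʃ/, giving /ʃtotʒuɹo/.
Syllabifying with onset maximization leaves /ʃ/, /t/ stranded (no codas are permitted; onsets are limited to one consonant).
Inserting the epenthetic vowel yields /ʃ/ → /ʃə/, /t/ → /tə/.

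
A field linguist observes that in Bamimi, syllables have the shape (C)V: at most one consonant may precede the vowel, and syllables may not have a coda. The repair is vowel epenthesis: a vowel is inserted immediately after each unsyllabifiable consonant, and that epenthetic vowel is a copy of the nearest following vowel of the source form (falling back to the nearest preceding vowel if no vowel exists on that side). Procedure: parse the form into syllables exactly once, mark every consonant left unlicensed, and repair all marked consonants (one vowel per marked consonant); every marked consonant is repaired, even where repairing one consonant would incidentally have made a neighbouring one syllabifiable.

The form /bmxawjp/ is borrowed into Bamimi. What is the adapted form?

bamaxawajapa

Under (C)V, the unsyllabifiable consonants are /b/, /m/, /w/, /j/, /p/ (no codas are permitted; onsets are limited to one consonant).
Each unlicensed consonant becomes the onset of a new syllable: /b/ → /ba/, /m/ → /ma/, /w/ → /wa/, /j/ → /ja/, /p/ → /pa/.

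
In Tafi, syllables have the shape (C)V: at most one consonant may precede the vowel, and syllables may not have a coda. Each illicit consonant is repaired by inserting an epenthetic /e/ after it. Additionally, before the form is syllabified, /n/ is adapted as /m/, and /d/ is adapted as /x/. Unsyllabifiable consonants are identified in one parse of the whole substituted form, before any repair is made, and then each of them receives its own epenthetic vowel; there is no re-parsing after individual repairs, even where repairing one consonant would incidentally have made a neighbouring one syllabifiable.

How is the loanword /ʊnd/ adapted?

ʊmexe

Substitution: /n/ → /m/, /d/ → /x/, giving /ʊmx/.
Under (C)V, the unsyllabifiable consonants are /m/, /x/ (no codas are permitted; onsets are limited to one consonant).
Each unlicensed consonant becomes the onset of a new syllable: /m/ → /me/, /x/ → /xe/.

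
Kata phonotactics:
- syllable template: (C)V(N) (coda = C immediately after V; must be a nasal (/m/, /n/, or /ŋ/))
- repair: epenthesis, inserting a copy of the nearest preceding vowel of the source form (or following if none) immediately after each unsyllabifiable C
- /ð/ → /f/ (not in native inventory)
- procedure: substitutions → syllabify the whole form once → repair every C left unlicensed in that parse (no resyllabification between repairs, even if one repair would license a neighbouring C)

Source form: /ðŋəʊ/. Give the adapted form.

Substitution: /ð/ → /f/, giving /fŋəʊ/.
The consonants /f/ cannot be parsed into a legal (C)V(N) syllable (only a nasal (/m/, /n/, or /ŋ/) is licensed in coda position; onsets are limited to one consonant).
Each unlicensed consonant becomes the onset of a new syllable: /f/ → /fə/.

fəŋəʊ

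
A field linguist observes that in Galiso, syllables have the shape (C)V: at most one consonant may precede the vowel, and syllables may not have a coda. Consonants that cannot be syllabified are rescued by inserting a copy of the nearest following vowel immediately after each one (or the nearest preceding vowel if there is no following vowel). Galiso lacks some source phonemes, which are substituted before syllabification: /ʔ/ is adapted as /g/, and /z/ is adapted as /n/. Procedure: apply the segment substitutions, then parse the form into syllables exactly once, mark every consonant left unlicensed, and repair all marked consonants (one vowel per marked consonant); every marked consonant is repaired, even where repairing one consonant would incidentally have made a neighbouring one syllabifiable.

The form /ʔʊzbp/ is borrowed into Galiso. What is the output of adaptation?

gʊnʊbʊpʊ

Substitution: /ʔ/ → /g/, /z/ → /n/, giving /gʊnbp/.
The consonants /n/, /b/, /p/ cannot be parsed into a legal (C)V syllable (no codas are permitted; onsets are limited to one consonant).
Each unlicensed consonant becomes the onset of a new syllable: /n/ → /nʊ/, /b/ → /bʊ/, /p/ → /pʊ/.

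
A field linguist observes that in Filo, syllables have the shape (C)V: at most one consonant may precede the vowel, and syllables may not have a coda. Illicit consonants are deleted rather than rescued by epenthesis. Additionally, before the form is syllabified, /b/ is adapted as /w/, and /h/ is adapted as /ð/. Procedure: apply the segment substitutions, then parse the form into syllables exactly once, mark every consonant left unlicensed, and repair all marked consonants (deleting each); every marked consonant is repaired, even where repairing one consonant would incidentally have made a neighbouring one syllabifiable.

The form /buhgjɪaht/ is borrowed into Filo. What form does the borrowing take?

Substitution: /b/ → /w/, /h/ → /ð/, giving /wuðgjɪaðt/.
Under (C)V, the unsyllabifiable consonants are /ð/, /g/, /ð/, /t/ (no codas are permitted; onsets are limited to one consonant).
Deleting the stranded consonants removes /ð/, /g/, /ð/, /t/.

wujɪa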